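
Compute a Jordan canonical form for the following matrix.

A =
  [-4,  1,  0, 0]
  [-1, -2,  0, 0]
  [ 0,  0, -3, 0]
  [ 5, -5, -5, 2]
J_2(-3) ⊕ J_1(-3) ⊕ J_1(2)

The characteristic polynomial is
  det(x·I − A) = x^4 + 7*x^3 + 9*x^2 - 27*x - 54 = (x - 2)*(x + 3)^3

Eigenvalues and multiplicities (the geometric multiplicity of λ is n − rank(A − λI), which equals the number of Jordan blocks for λ):
  λ = -3: algebraic multiplicity = 3, geometric multiplicity = 2
  λ = 2: algebraic multiplicity = 1, geometric multiplicity = 1

Determining the block sizes for each eigenvalue:
  λ = -3: 2 blocks summing to 3 forces exactly one block of size 2 and the rest size 1 → block sizes [2, 1]
  λ = 2: one block (gm = 1), so the single block has size am = 1 → block sizes [1]

Assembling the blocks gives a Jordan form
J =
  [-3,  1,  0, 0]
  [ 0, -3,  0, 0]
  [ 0,  0, -3, 0]
  [ 0,  0,  0, 2]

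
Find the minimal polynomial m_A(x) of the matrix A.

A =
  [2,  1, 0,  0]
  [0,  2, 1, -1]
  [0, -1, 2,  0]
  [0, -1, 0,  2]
x^3 - 6*x^2 + 12*x - 8

The characteristic polynomial is χ_A(x) = (x - 2)^4, so the eigenvalues are known. The minimal polynomial is
  m_A(x) = Π_λ (x − λ)^{k_λ}
where k_λ is the size of the *largest* Jordan block for λ (equivalently, the smallest k with (A − λI)^k v = 0 for every generalised eigenvector v of λ).

  λ = 2: largest Jordan block has size 3, contributing (x − 2)^3

So m_A(x) = (x - 2)^3 = x^3 - 6*x^2 + 12*x - 8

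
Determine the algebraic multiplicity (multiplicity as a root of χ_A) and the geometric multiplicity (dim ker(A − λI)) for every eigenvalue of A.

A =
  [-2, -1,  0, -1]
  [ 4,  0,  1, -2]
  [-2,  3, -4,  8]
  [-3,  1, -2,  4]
λ = -1: alg = 3, geom = 1; λ = 1: alg = 1, geom = 1

Step 1 — factor the characteristic polynomial to read off the algebraic multiplicities:
  χ_A(x) = (x - 1)*(x + 1)^3

Step 2 — compute geometric multiplicities via the rank-nullity identity g(λ) = n − rank(A − λI):
  rank(A − (-1)·I) = 3, so dim ker(A − (-1)·I) = n − 3 = 1
  rank(A − (1)·I) = 3, so dim ker(A − (1)·I) = n − 3 = 1

Summary:
  λ = -1: algebraic multiplicity = 3, geometric multiplicity = 1
  λ = 1: algebraic multiplicity = 1, geometric multiplicity = 1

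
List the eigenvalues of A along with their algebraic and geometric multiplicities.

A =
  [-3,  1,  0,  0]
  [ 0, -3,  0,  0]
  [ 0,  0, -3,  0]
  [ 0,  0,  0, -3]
λ = -3: alg = 4, geom = 3

Step 1 — factor the characteristic polynomial to read off the algebraic multiplicities:
  χ_A(x) = (x + 3)^4

Step 2 — compute geometric multiplicities via the rank-nullity identity g(λ) = n − rank(A − λI):
  rank(A − (-3)·I) = 1, so dim ker(A − (-3)·I) = n − 1 = 3

Summary:
  λ = -3: algebraic multiplicity = 4, geometric multiplicity = 3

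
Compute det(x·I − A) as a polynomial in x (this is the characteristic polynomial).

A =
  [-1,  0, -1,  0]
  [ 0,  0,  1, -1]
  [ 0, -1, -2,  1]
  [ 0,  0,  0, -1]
x^4 + 4*x^3 + 6*x^2 + 4*x + 1

Expanding det(x·I − A) (e.g. by cofactor expansion or by noting that A is similar to its Jordan form J, which has the same characteristic polynomial as A) gives
  χ_A(x) = x^4 + 4*x^3 + 6*x^2 + 4*x + 1
which factors as (x + 1)^4. The eigenvalues (with algebraic multiplicities) are λ = -1 with multiplicity 4.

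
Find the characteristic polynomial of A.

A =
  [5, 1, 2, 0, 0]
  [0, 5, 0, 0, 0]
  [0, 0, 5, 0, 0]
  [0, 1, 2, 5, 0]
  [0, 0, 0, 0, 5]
x^5 - 25*x^4 + 250*x^3 - 1250*x^2 + 3125*x - 3125

Expanding det(x·I − A) (e.g. by cofactor expansion or by noting that A is similar to its Jordan form J, which has the same characteristic polynomial as A) gives
  χ_A(x) = x^5 - 25*x^4 + 250*x^3 - 1250*x^2 + 3125*x - 3125
which factors as (x - 5)^5. The eigenvalues (with algebraic multiplicities) are λ = 5 with multiplicity 5.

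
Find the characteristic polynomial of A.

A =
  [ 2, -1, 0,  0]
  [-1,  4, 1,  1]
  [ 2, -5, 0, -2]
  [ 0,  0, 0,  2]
x^4 - 8*x^3 + 24*x^2 - 32*x + 16

Expanding det(x·I − A) (e.g. by cofactor expansion or by noting that A is similar to its Jordan form J, which has the same characteristic polynomial as A) gives
  χ_A(x) = x^4 - 8*x^3 + 24*x^2 - 32*x + 16
which factors as (x - 2)^4. The eigenvalues (with algebraic multiplicities) are λ = 2 with multiplicity 4.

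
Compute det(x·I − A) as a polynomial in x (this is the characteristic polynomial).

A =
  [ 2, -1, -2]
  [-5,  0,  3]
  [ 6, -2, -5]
x^3 + 3*x^2 + 3*x + 1

Expanding det(x·I − A) (e.g. by cofactor expansion or by noting that A is similar to its Jordan form J, which has the same characteristic polynomial as A) gives
  χ_A(x) = x^3 + 3*x^2 + 3*x + 1
which factors as (x + 1)^3. The eigenvalues (with algebraic multiplicities) are λ = -1 with multiplicity 3.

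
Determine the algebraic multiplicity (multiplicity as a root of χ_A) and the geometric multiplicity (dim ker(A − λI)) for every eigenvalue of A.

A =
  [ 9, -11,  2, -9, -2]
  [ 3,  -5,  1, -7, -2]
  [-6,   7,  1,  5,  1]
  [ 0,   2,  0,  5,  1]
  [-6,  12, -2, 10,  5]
λ = 3: alg = 5, geom = 2

Step 1 — factor the characteristic polynomial to read off the algebraic multiplicities:
  χ_A(x) = (x - 3)^5

Step 2 — compute geometric multiplicities via the rank-nullity identity g(λ) = n − rank(A − λI):
  rank(A − (3)·I) = 3, so dim ker(A − (3)·I) = n − 3 = 2

Summary:
  λ = 3: algebraic multiplicity = 5, geometric multiplicity = 2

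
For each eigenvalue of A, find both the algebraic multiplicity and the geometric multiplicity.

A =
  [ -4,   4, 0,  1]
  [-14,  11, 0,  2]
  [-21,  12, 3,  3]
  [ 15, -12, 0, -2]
λ = 1: alg = 2, geom = 1; λ = 3: alg = 2, geom = 2

Step 1 — factor the characteristic polynomial to read off the algebraic multiplicities:
  χ_A(x) = (x - 3)^2*(x - 1)^2

Step 2 — compute geometric multiplicities via the rank-nullity identity g(λ) = n − rank(A − λI):
  rank(A − (1)·I) = 3, so dim ker(A − (1)·I) = n − 3 = 1
  rank(A − (3)·I) = 2, so dim ker(A − (3)·I) = n − 2 = 2

Summary:
  λ = 1: algebraic multiplicity = 2, geometric multiplicity = 1
  λ = 3: algebraic multiplicity = 2, geometric multiplicity = 2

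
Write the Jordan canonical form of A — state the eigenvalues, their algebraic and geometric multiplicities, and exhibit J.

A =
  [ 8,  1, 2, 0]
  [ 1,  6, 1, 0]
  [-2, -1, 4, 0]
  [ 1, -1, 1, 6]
J_3(6) ⊕ J_1(6)

The characteristic polynomial is
  det(x·I − A) = x^4 - 24*x^3 + 216*x^2 - 864*x + 1296 = (x - 6)^4

Eigenvalues and multiplicities (the geometric multiplicity of λ is n − rank(A − λI), which equals the number of Jordan blocks for λ):
  λ = 6: algebraic multiplicity = 4, geometric multiplicity = 2

Determining the block sizes for each eigenvalue:
  λ = 6: with am = 4 and gm = 2, the partition is not yet determined (e.g. several partitions of 4 into 2 parts exist). Let N = A − (6)·I. Computing rank(N^1) = 2, rank(N^2) = 1, rank(N^3) = 0; the number of blocks of size ≥ j is rank(N^{j−1}) − rank(N^j), giving [2, 1, 1]. So we have 1 block(s) of size 3, 1 block(s) of size 1 → block sizes [3, 1]

Assembling the blocks gives a Jordan form
J =
  [6, 1, 0, 0]
  [0, 6, 1, 0]
  [0, 0, 6, 0]
  [0, 0, 0, 6]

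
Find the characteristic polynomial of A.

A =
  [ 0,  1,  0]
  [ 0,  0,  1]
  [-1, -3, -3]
x^3 + 3*x^2 + 3*x + 1

Expanding det(x·I − A) (e.g. by cofactor expansion or by noting that A is similar to its Jordan form J, which has the same characteristic polynomial as A) gives
  χ_A(x) = x^3 + 3*x^2 + 3*x + 1
which factors as (x + 1)^3. The eigenvalues (with algebraic multiplicities) are λ = -1 with multiplicity 3.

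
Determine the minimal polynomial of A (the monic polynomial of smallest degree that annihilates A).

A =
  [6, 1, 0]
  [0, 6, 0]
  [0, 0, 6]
x^2 - 12*x + 36

The characteristic polynomial is χ_A(x) = (x - 6)^3, so the eigenvalues are known. The minimal polynomial is
  m_A(x) = Π_λ (x − λ)^{k_λ}
where k_λ is the size of the *largest* Jordan block for λ (equivalently, the smallest k with (A − λI)^k v = 0 for every generalised eigenvector v of λ).

  λ = 6: largest Jordan block has size 2, contributing (x − 6)^2

So m_A(x) = (x - 6)^2 = x^2 - 12*x + 36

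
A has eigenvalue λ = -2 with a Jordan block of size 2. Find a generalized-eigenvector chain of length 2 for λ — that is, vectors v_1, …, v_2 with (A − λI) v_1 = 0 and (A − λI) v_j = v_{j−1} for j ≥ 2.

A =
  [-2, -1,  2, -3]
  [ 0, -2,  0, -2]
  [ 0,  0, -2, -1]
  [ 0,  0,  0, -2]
A Jordan chain for λ = -2 of length 2:
v_1 = (-1, 0, 0, 0)ᵀ
v_2 = (0, 1, 0, 0)ᵀ

Let N = A − (-2)·I. We want v_2 with N^2 v_2 = 0 but N^1 v_2 ≠ 0; then v_{j-1} := N · v_j for j = 2, …, 2.

Pick v_2 = (0, 1, 0, 0)ᵀ.
Then v_1 = N · v_2 = (-1, 0, 0, 0)ᵀ.

Sanity check: (A − (-2)·I) v_1 = (0, 0, 0, 0)ᵀ = 0. ✓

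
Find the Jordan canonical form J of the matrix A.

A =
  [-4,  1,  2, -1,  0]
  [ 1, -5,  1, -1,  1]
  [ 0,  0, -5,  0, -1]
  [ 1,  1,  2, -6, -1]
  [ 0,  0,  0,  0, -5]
J_3(-5) ⊕ J_2(-5)

The characteristic polynomial is
  det(x·I − A) = x^5 + 25*x^4 + 250*x^3 + 1250*x^2 + 3125*x + 3125 = (x + 5)^5

Eigenvalues and multiplicities (the geometric multiplicity of λ is n − rank(A − λI), which equals the number of Jordan blocks for λ):
  λ = -5: algebraic multiplicity = 5, geometric multiplicity = 2

Determining the block sizes for each eigenvalue:
  λ = -5: with am = 5 and gm = 2, the partition is not yet determined (e.g. several partitions of 5 into 2 parts exist). Let N = A − (-5)·I. Computing rank(N^1) = 3, rank(N^2) = 1, rank(N^3) = 0; the number of blocks of size ≥ j is rank(N^{j−1}) − rank(N^j), giving [2, 2, 1]. So we have 1 block(s) of size 3, 1 block(s) of size 2 → block sizes [3, 2]

Assembling the blocks gives a Jordan form
J =
  [-5,  1,  0,  0,  0]
  [ 0, -5,  1,  0,  0]
  [ 0,  0, -5,  0,  0]
  [ 0,  0,  0, -5,  1]
  [ 0,  0,  0,  0, -5]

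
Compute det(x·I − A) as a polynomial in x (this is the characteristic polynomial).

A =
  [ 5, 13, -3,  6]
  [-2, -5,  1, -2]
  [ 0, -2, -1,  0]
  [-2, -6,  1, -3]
x^4 + 4*x^3 + 6*x^2 + 4*x + 1

Expanding det(x·I − A) (e.g. by cofactor expansion or by noting that A is similar to its Jordan form J, which has the same characteristic polynomial as A) gives
  χ_A(x) = x^4 + 4*x^3 + 6*x^2 + 4*x + 1
which factors as (x + 1)^4. The eigenvalues (with algebraic multiplicities) are λ = -1 with multiplicity 4.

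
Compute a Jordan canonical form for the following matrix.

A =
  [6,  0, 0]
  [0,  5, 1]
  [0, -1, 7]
J_2(6) ⊕ J_1(6)

The characteristic polynomial is
  det(x·I − A) = x^3 - 18*x^2 + 108*x - 216 = (x - 6)^3

Eigenvalues and multiplicities (the geometric multiplicity of λ is n − rank(A − λI), which equals the number of Jordan blocks for λ):
  λ = 6: algebraic multiplicity = 3, geometric multiplicity = 2

Determining the block sizes for each eigenvalue:
  λ = 6: 2 blocks summing to 3 forces exactly one block of size 2 and the rest size 1 → block sizes [2, 1]

Assembling the blocks gives a Jordan form
J =
  [6, 1, 0]
  [0, 6, 0]
  [0, 0, 6]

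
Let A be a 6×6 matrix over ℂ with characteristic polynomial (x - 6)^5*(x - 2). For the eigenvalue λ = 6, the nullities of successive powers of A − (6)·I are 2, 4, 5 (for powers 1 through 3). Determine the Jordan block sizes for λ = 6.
Block sizes for λ = 6: [3, 2]

From the dimensions of kernels of powers, the number of Jordan blocks of size at least j is d_j − d_{j−1} where d_j = dim ker(N^j) (with d_0 = 0). Computing the differences gives [2, 2, 1].
The number of blocks of size exactly k is (#blocks of size ≥ k) − (#blocks of size ≥ k + 1), so the partition is: 1 block(s) of size 2, 1 block(s) of size 3.
In nonincreasing order the block sizes are [3, 2].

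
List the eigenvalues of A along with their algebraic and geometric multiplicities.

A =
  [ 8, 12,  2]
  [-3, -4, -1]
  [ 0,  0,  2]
λ = 2: alg = 3, geom = 2

Step 1 — factor the characteristic polynomial to read off the algebraic multiplicities:
  χ_A(x) = (x - 2)^3

Step 2 — compute geometric multiplicities via the rank-nullity identity g(λ) = n − rank(A − λI):
  rank(A − (2)·I) = 1, so dim ker(A − (2)·I) = n − 1 = 2

Summary:
  λ = 2: algebraic multiplicity = 3, geometric multiplicity = 2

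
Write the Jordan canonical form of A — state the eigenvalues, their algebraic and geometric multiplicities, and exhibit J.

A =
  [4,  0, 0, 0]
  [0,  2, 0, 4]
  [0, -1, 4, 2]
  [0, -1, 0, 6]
J_2(4) ⊕ J_1(4) ⊕ J_1(4)

The characteristic polynomial is
  det(x·I − A) = x^4 - 16*x^3 + 96*x^2 - 256*x + 256 = (x - 4)^4

Eigenvalues and multiplicities (the geometric multiplicity of λ is n − rank(A − λI), which equals the number of Jordan blocks for λ):
  λ = 4: algebraic multiplicity = 4, geometric multiplicity = 3

Determining the block sizes for each eigenvalue:
  λ = 4: 3 blocks summing to 4 forces exactly one block of size 2 and the rest size 1 → block sizes [2, 1, 1]

Assembling the blocks gives a Jordan form
J =
  [4, 1, 0, 0]
  [0, 4, 0, 0]
  [0, 0, 4, 0]
  [0, 0, 0, 4]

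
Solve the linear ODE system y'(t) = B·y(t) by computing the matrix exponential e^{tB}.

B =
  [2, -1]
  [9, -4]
e^{tB} =
  [3*t*exp(-t) + exp(-t), -t*exp(-t)]
  [9*t*exp(-t), -3*t*exp(-t) + exp(-t)]

Strategy: write B = P · J · P⁻¹ where J is a Jordan canonical form, so e^{tB} = P · e^{tJ} · P⁻¹, and e^{tJ} can be computed block-by-block.

B has Jordan form
J =
  [-1,  1]
  [ 0, -1]
(up to reordering of blocks).

Per-block formulas:
  For a 2×2 Jordan block J_2(-1): exp(t · J_2(-1)) = e^(-1t)·(I + t·N), where N is the 2×2 nilpotent shift.

After assembling e^{tJ} and conjugating by P, we get:

e^{tB} =
  [3*t*exp(-t) + exp(-t), -t*exp(-t)]
  [9*t*exp(-t), -3*t*exp(-t) + exp(-t)]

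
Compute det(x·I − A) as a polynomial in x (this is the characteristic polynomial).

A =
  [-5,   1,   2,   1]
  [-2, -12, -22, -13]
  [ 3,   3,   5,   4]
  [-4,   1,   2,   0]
x^4 + 12*x^3 + 46*x^2 + 60*x + 25

Expanding det(x·I − A) (e.g. by cofactor expansion or by noting that A is similar to its Jordan form J, which has the same characteristic polynomial as A) gives
  χ_A(x) = x^4 + 12*x^3 + 46*x^2 + 60*x + 25
which factors as (x + 1)^2*(x + 5)^2. The eigenvalues (with algebraic multiplicities) are λ = -5 with multiplicity 2, λ = -1 with multiplicity 2.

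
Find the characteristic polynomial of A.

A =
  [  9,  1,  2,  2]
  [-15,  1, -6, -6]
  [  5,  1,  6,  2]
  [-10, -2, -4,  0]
x^4 - 16*x^3 + 96*x^2 - 256*x + 256

Expanding det(x·I − A) (e.g. by cofactor expansion or by noting that A is similar to its Jordan form J, which has the same characteristic polynomial as A) gives
  χ_A(x) = x^4 - 16*x^3 + 96*x^2 - 256*x + 256
which factors as (x - 4)^4. The eigenvalues (with algebraic multiplicities) are λ = 4 with multiplicity 4.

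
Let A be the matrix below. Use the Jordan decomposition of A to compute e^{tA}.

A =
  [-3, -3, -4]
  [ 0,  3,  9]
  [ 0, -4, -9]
e^{tA} =
  [exp(-3*t), -t^2*exp(-3*t) - 3*t*exp(-3*t), -3*t^2*exp(-3*t)/2 - 4*t*exp(-3*t)]
  [0, 6*t*exp(-3*t) + exp(-3*t), 9*t*exp(-3*t)]
  [0, -4*t*exp(-3*t), -6*t*exp(-3*t) + exp(-3*t)]

Strategy: write A = P · J · P⁻¹ where J is a Jordan canonical form, so e^{tA} = P · e^{tJ} · P⁻¹, and e^{tJ} can be computed block-by-block.

A has Jordan form
J =
  [-3,  1,  0]
  [ 0, -3,  1]
  [ 0,  0, -3]
(up to reordering of blocks).

Per-block formulas:
  For a 3×3 Jordan block J_3(-3): exp(t · J_3(-3)) = e^(-3t)·(I + t·N + (t^2/2)·N^2), where N is the 3×3 nilpotent shift.

After assembling e^{tJ} and conjugating by P, we get:

e^{tA} =
  [exp(-3*t), -t^2*exp(-3*t) - 3*t*exp(-3*t), -3*t^2*exp(-3*t)/2 - 4*t*exp(-3*t)]
  [0, 6*t*exp(-3*t) + exp(-3*t), 9*t*exp(-3*t)]
  [0, -4*t*exp(-3*t), -6*t*exp(-3*t) + exp(-3*t)]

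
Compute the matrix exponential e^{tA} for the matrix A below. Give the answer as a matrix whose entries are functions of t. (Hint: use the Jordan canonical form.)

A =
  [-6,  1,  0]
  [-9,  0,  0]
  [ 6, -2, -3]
e^{tA} =
  [-3*t*exp(-3*t) + exp(-3*t), t*exp(-3*t), 0]
  [-9*t*exp(-3*t), 3*t*exp(-3*t) + exp(-3*t), 0]
  [6*t*exp(-3*t), -2*t*exp(-3*t), exp(-3*t)]

Strategy: write A = P · J · P⁻¹ where J is a Jordan canonical form, so e^{tA} = P · e^{tJ} · P⁻¹, and e^{tJ} can be computed block-by-block.

A has Jordan form
J =
  [-3,  1,  0]
  [ 0, -3,  0]
  [ 0,  0, -3]
(up to reordering of blocks).

Per-block formulas:
  For a 2×2 Jordan block J_2(-3): exp(t · J_2(-3)) = e^(-3t)·(I + t·N), where N is the 2×2 nilpotent shift.
  For a 1×1 block at λ = -3: exp(t · [-3]) = [e^(-3t)].

After assembling e^{tJ} and conjugating by P, we get:

e^{tA} =
  [-3*t*exp(-3*t) + exp(-3*t), t*exp(-3*t), 0]
  [-9*t*exp(-3*t), 3*t*exp(-3*t) + exp(-3*t), 0]
  [6*t*exp(-3*t), -2*t*exp(-3*t), exp(-3*t)]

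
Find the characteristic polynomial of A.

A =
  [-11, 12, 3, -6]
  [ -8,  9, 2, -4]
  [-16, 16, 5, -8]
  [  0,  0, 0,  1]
x^4 - 4*x^3 + 6*x^2 - 4*x + 1

Expanding det(x·I − A) (e.g. by cofactor expansion or by noting that A is similar to its Jordan form J, which has the same characteristic polynomial as A) gives
  χ_A(x) = x^4 - 4*x^3 + 6*x^2 - 4*x + 1
which factors as (x - 1)^4. The eigenvalues (with algebraic multiplicities) are λ = 1 with multiplicity 4.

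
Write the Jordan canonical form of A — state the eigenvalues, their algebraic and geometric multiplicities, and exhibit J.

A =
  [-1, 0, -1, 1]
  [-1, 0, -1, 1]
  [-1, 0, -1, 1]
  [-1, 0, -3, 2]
J_3(0) ⊕ J_1(0)

The characteristic polynomial is
  det(x·I − A) = x^4

Eigenvalues and multiplicities (the geometric multiplicity of λ is n − rank(A − λI), which equals the number of Jordan blocks for λ):
  λ = 0: algebraic multiplicity = 4, geometric multiplicity = 2

Determining the block sizes for each eigenvalue:
  λ = 0: with am = 4 and gm = 2, the partition is not yet determined (e.g. several partitions of 4 into 2 parts exist). Let N = A − (0)·I. Computing rank(N^1) = 2, rank(N^2) = 1, rank(N^3) = 0; the number of blocks of size ≥ j is rank(N^{j−1}) − rank(N^j), giving [2, 1, 1]. So we have 1 block(s) of size 3, 1 block(s) of size 1 → block sizes [3, 1]

Assembling the blocks gives a Jordan form
J =
  [0, 1, 0, 0]
  [0, 0, 1, 0]
  [0, 0, 0, 0]
  [0, 0, 0, 0]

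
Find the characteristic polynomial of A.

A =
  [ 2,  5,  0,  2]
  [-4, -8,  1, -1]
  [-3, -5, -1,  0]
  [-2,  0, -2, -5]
x^4 + 12*x^3 + 54*x^2 + 108*x + 81

Expanding det(x·I − A) (e.g. by cofactor expansion or by noting that A is similar to its Jordan form J, which has the same characteristic polynomial as A) gives
  χ_A(x) = x^4 + 12*x^3 + 54*x^2 + 108*x + 81
which factors as (x + 3)^4. The eigenvalues (with algebraic multiplicities) are λ = -3 with multiplicity 4.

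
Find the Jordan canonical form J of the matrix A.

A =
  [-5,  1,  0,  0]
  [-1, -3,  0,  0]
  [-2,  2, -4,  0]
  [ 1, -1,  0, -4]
J_2(-4) ⊕ J_1(-4) ⊕ J_1(-4)

The characteristic polynomial is
  det(x·I − A) = x^4 + 16*x^3 + 96*x^2 + 256*x + 256 = (x + 4)^4

Eigenvalues and multiplicities (the geometric multiplicity of λ is n − rank(A − λI), which equals the number of Jordan blocks for λ):
  λ = -4: algebraic multiplicity = 4, geometric multiplicity = 3

Determining the block sizes for each eigenvalue:
  λ = -4: 3 blocks summing to 4 forces exactly one block of size 2 and the rest size 1 → block sizes [2, 1, 1]

Assembling the blocks gives a Jordan form
J =
  [-4,  1,  0,  0]
  [ 0, -4,  0,  0]
  [ 0,  0, -4,  0]
  [ 0,  0,  0, -4]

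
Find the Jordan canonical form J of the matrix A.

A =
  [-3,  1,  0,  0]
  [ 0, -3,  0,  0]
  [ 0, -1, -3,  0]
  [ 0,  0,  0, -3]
J_2(-3) ⊕ J_1(-3) ⊕ J_1(-3)

The characteristic polynomial is
  det(x·I − A) = x^4 + 12*x^3 + 54*x^2 + 108*x + 81 = (x + 3)^4

Eigenvalues and multiplicities (the geometric multiplicity of λ is n − rank(A − λI), which equals the number of Jordan blocks for λ):
  λ = -3: algebraic multiplicity = 4, geometric multiplicity = 3

Determining the block sizes for each eigenvalue:
  λ = -3: 3 blocks summing to 4 forces exactly one block of size 2 and the rest size 1 → block sizes [2, 1, 1]

Assembling the blocks gives a Jordan form
J =
  [-3,  1,  0,  0]
  [ 0, -3,  0,  0]
  [ 0,  0, -3,  0]
  [ 0,  0,  0, -3]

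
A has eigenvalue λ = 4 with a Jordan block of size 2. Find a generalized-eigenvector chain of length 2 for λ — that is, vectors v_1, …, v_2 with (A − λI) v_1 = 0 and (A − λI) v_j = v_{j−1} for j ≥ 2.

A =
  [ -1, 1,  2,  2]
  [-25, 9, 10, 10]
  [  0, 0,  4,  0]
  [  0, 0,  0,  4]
A Jordan chain for λ = 4 of length 2:
v_1 = (-5, -25, 0, 0)ᵀ
v_2 = (1, 0, 0, 0)ᵀ

Let N = A − (4)·I. We want v_2 with N^2 v_2 = 0 but N^1 v_2 ≠ 0; then v_{j-1} := N · v_j for j = 2, …, 2.

Pick v_2 = (1, 0, 0, 0)ᵀ.
Then v_1 = N · v_2 = (-5, -25, 0, 0)ᵀ.

Sanity check: (A − (4)·I) v_1 = (0, 0, 0, 0)ᵀ = 0. ✓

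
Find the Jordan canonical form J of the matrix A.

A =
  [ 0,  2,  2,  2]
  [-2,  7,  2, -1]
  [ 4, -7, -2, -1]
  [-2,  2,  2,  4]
J_1(0) ⊕ J_1(2) ⊕ J_1(2) ⊕ J_1(5)

The characteristic polynomial is
  det(x·I − A) = x^4 - 9*x^3 + 24*x^2 - 20*x = x*(x - 5)*(x - 2)^2

Eigenvalues and multiplicities (the geometric multiplicity of λ is n − rank(A − λI), which equals the number of Jordan blocks for λ):
  λ = 0: algebraic multiplicity = 1, geometric multiplicity = 1
  λ = 2: algebraic multiplicity = 2, geometric multiplicity = 2
  λ = 5: algebraic multiplicity = 1, geometric multiplicity = 1

Determining the block sizes for each eigenvalue:
  λ = 0: one block (gm = 1), so the single block has size am = 1 → block sizes [1]
  λ = 2: gm = am = 2, so every block has size 1 → block sizes [1, 1]
  λ = 5: one block (gm = 1), so the single block has size am = 1 → block sizes [1]

Assembling the blocks gives a Jordan form
J =
  [0, 0, 0, 0]
  [0, 2, 0, 0]
  [0, 0, 2, 0]
  [0, 0, 0, 5]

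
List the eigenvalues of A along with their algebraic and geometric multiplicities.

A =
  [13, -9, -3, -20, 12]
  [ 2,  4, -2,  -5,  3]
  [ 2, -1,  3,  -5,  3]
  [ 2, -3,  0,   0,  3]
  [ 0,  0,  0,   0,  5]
λ = 5: alg = 5, geom = 3

Step 1 — factor the characteristic polynomial to read off the algebraic multiplicities:
  χ_A(x) = (x - 5)^5

Step 2 — compute geometric multiplicities via the rank-nullity identity g(λ) = n − rank(A − λI):
  rank(A − (5)·I) = 2, so dim ker(A − (5)·I) = n − 2 = 3

Summary:
  λ = 5: algebraic multiplicity = 5, geometric multiplicity = 3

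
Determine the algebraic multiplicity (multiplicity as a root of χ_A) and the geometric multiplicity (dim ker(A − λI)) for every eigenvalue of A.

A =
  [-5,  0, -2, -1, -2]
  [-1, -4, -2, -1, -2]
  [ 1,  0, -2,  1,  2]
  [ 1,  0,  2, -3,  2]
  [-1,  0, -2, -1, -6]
λ = -4: alg = 5, geom = 4

Step 1 — factor the characteristic polynomial to read off the algebraic multiplicities:
  χ_A(x) = (x + 4)^5

Step 2 — compute geometric multiplicities via the rank-nullity identity g(λ) = n − rank(A − λI):
  rank(A − (-4)·I) = 1, so dim ker(A − (-4)·I) = n − 1 = 4

Summary:
  λ = -4: algebraic multiplicity = 5, geometric multiplicity = 4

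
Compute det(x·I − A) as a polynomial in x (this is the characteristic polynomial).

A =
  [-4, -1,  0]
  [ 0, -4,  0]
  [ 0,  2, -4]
x^3 + 12*x^2 + 48*x + 64

Expanding det(x·I − A) (e.g. by cofactor expansion or by noting that A is similar to its Jordan form J, which has the same characteristic polynomial as A) gives
  χ_A(x) = x^3 + 12*x^2 + 48*x + 64
which factors as (x + 4)^3. The eigenvalues (with algebraic multiplicities) are λ = -4 with multiplicity 3.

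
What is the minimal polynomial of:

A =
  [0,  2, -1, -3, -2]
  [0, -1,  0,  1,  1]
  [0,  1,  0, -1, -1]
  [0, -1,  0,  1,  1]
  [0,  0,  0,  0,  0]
x^2

The characteristic polynomial is χ_A(x) = x^5, so the eigenvalues are known. The minimal polynomial is
  m_A(x) = Π_λ (x − λ)^{k_λ}
where k_λ is the size of the *largest* Jordan block for λ (equivalently, the smallest k with (A − λI)^k v = 0 for every generalised eigenvector v of λ).

  λ = 0: largest Jordan block has size 2, contributing (x − 0)^2

So m_A(x) = x^2 = x^2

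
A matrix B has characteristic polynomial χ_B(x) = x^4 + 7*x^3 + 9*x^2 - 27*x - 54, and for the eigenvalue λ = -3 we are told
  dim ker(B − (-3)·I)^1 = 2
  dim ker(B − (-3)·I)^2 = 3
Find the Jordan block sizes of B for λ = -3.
Block sizes for λ = -3: [2, 1]

From the dimensions of kernels of powers, the number of Jordan blocks of size at least j is d_j − d_{j−1} where d_j = dim ker(N^j) (with d_0 = 0). Computing the differences gives [2, 1].
The number of blocks of size exactly k is (#blocks of size ≥ k) − (#blocks of size ≥ k + 1), so the partition is: 1 block(s) of size 1, 1 block(s) of size 2.
In nonincreasing order the block sizes are [2, 1].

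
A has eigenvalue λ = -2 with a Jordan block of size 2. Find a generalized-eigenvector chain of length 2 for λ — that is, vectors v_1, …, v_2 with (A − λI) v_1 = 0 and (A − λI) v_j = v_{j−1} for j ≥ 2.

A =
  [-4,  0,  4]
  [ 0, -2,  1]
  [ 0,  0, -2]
A Jordan chain for λ = -2 of length 2:
v_1 = (0, 1, 0)ᵀ
v_2 = (2, 0, 1)ᵀ

Let N = A − (-2)·I. We want v_2 with N^2 v_2 = 0 but N^1 v_2 ≠ 0; then v_{j-1} := N · v_j for j = 2, …, 2.

Pick v_2 = (2, 0, 1)ᵀ.
Then v_1 = N · v_2 = (0, 1, 0)ᵀ.

Sanity check: (A − (-2)·I) v_1 = (0, 0, 0)ᵀ = 0. ✓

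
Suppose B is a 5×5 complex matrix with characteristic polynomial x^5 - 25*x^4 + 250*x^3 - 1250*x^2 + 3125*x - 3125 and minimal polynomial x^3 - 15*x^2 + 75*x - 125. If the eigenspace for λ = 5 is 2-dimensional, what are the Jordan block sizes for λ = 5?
Block sizes for λ = 5: [3, 2]

Step 1 — from the characteristic polynomial, algebraic multiplicity of λ = 5 is 5. From dim ker(B − (5)·I) = 2, there are exactly 2 Jordan blocks for λ = 5.
Step 2 — from the minimal polynomial, the factor (x − 5)^3 tells us the largest block for λ = 5 has size 3.
Step 3 — with total size 5, 2 blocks, and largest block 3, the block sizes (in nonincreasing order) are [3, 2].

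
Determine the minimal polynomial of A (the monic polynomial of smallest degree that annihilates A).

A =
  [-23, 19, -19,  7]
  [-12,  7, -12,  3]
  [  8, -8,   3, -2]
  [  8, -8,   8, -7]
x^3 + 15*x^2 + 75*x + 125

The characteristic polynomial is χ_A(x) = (x + 5)^4, so the eigenvalues are known. The minimal polynomial is
  m_A(x) = Π_λ (x − λ)^{k_λ}
where k_λ is the size of the *largest* Jordan block for λ (equivalently, the smallest k with (A − λI)^k v = 0 for every generalised eigenvector v of λ).

  λ = -5: largest Jordan block has size 3, contributing (x + 5)^3

So m_A(x) = (x + 5)^3 = x^3 + 15*x^2 + 75*x + 125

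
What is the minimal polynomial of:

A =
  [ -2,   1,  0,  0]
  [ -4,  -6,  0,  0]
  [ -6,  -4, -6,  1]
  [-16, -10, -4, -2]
x^2 + 8*x + 16

The characteristic polynomial is χ_A(x) = (x + 4)^4, so the eigenvalues are known. The minimal polynomial is
  m_A(x) = Π_λ (x − λ)^{k_λ}
where k_λ is the size of the *largest* Jordan block for λ (equivalently, the smallest k with (A − λI)^k v = 0 for every generalised eigenvector v of λ).

  λ = -4: largest Jordan block has size 2, contributing (x + 4)^2

So m_A(x) = (x + 4)^2 = x^2 + 8*x + 16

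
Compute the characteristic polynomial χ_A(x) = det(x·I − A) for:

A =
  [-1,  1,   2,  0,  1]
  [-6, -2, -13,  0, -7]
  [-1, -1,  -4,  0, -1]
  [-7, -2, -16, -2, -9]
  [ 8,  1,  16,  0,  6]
x^5 + 3*x^4 - 16*x^3 - 88*x^2 - 144*x - 80

Expanding det(x·I − A) (e.g. by cofactor expansion or by noting that A is similar to its Jordan form J, which has the same characteristic polynomial as A) gives
  χ_A(x) = x^5 + 3*x^4 - 16*x^3 - 88*x^2 - 144*x - 80
which factors as (x - 5)*(x + 2)^4. The eigenvalues (with algebraic multiplicities) are λ = -2 with multiplicity 4, λ = 5 with multiplicity 1.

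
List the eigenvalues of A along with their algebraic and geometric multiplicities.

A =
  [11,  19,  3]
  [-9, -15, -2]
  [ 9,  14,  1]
λ = -1: alg = 3, geom = 1

Step 1 — factor the characteristic polynomial to read off the algebraic multiplicities:
  χ_A(x) = (x + 1)^3

Step 2 — compute geometric multiplicities via the rank-nullity identity g(λ) = n − rank(A − λI):
  rank(A − (-1)·I) = 2, so dim ker(A − (-1)·I) = n − 2 = 1

Summary:
  λ = -1: algebraic multiplicity = 3, geometric multiplicity = 1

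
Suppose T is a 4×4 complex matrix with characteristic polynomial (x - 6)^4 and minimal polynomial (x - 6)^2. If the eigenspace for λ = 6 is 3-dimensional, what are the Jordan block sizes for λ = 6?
Block sizes for λ = 6: [2, 1, 1]

Step 1 — from the characteristic polynomial, algebraic multiplicity of λ = 6 is 4. From dim ker(T − (6)·I) = 3, there are exactly 3 Jordan blocks for λ = 6.
Step 2 — from the minimal polynomial, the factor (x − 6)^2 tells us the largest block for λ = 6 has size 2.
Step 3 — with total size 4, 3 blocks, and largest block 2, the block sizes (in nonincreasing order) are [2, 1, 1].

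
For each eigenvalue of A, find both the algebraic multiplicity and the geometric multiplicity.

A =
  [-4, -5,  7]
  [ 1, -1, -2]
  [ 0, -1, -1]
λ = -2: alg = 3, geom = 1

Step 1 — factor the characteristic polynomial to read off the algebraic multiplicities:
  χ_A(x) = (x + 2)^3

Step 2 — compute geometric multiplicities via the rank-nullity identity g(λ) = n − rank(A − λI):
  rank(A − (-2)·I) = 2, so dim ker(A − (-2)·I) = n − 2 = 1

Summary:
  λ = -2: algebraic multiplicity = 3, geometric multiplicity = 1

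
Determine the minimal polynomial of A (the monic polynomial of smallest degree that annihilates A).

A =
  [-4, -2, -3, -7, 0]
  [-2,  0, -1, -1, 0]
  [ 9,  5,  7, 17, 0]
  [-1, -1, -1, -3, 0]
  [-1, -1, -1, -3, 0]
x^2

The characteristic polynomial is χ_A(x) = x^5, so the eigenvalues are known. The minimal polynomial is
  m_A(x) = Π_λ (x − λ)^{k_λ}
where k_λ is the size of the *largest* Jordan block for λ (equivalently, the smallest k with (A − λI)^k v = 0 for every generalised eigenvector v of λ).

  λ = 0: largest Jordan block has size 2, contributing (x − 0)^2

So m_A(x) = x^2 = x^2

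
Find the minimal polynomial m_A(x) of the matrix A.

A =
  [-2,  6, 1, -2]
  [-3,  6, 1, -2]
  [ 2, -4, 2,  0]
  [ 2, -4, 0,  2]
x^3 - 6*x^2 + 12*x - 8

The characteristic polynomial is χ_A(x) = (x - 2)^4, so the eigenvalues are known. The minimal polynomial is
  m_A(x) = Π_λ (x − λ)^{k_λ}
where k_λ is the size of the *largest* Jordan block for λ (equivalently, the smallest k with (A − λI)^k v = 0 for every generalised eigenvector v of λ).

  λ = 2: largest Jordan block has size 3, contributing (x − 2)^3

So m_A(x) = (x - 2)^3 = x^3 - 6*x^2 + 12*x - 8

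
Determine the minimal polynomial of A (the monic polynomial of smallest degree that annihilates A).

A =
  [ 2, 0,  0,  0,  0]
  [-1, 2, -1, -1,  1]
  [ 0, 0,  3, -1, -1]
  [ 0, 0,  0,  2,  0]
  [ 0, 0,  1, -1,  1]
x^2 - 4*x + 4

The characteristic polynomial is χ_A(x) = (x - 2)^5, so the eigenvalues are known. The minimal polynomial is
  m_A(x) = Π_λ (x − λ)^{k_λ}
where k_λ is the size of the *largest* Jordan block for λ (equivalently, the smallest k with (A − λI)^k v = 0 for every generalised eigenvector v of λ).

  λ = 2: largest Jordan block has size 2, contributing (x − 2)^2

So m_A(x) = (x - 2)^2 = x^2 - 4*x + 4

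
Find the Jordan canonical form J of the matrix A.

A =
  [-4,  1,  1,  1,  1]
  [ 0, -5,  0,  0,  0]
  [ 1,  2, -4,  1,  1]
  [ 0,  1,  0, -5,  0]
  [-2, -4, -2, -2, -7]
J_2(-5) ⊕ J_2(-5) ⊕ J_1(-5)

The characteristic polynomial is
  det(x·I − A) = x^5 + 25*x^4 + 250*x^3 + 1250*x^2 + 3125*x + 3125 = (x + 5)^5

Eigenvalues and multiplicities (the geometric multiplicity of λ is n − rank(A − λI), which equals the number of Jordan blocks for λ):
  λ = -5: algebraic multiplicity = 5, geometric multiplicity = 3

Determining the block sizes for each eigenvalue:
  λ = -5: with am = 5 and gm = 3, the partition is not yet determined (e.g. several partitions of 5 into 3 parts exist). Let N = A − (-5)·I. Computing rank(N^1) = 2, rank(N^2) = 0; the number of blocks of size ≥ j is rank(N^{j−1}) − rank(N^j), giving [3, 2]. So we have 2 block(s) of size 2, 1 block(s) of size 1 → block sizes [2, 2, 1]

Assembling the blocks gives a Jordan form
J =
  [-5,  1,  0,  0,  0]
  [ 0, -5,  0,  0,  0]
  [ 0,  0, -5,  1,  0]
  [ 0,  0,  0, -5,  0]
  [ 0,  0,  0,  0, -5]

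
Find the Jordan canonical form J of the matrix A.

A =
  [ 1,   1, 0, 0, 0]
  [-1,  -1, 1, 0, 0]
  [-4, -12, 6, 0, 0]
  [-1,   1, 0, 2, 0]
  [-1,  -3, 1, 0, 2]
J_3(2) ⊕ J_1(2) ⊕ J_1(2)

The characteristic polynomial is
  det(x·I − A) = x^5 - 10*x^4 + 40*x^3 - 80*x^2 + 80*x - 32 = (x - 2)^5

Eigenvalues and multiplicities (the geometric multiplicity of λ is n − rank(A − λI), which equals the number of Jordan blocks for λ):
  λ = 2: algebraic multiplicity = 5, geometric multiplicity = 3

Determining the block sizes for each eigenvalue:
  λ = 2: with am = 5 and gm = 3, the partition is not yet determined (e.g. several partitions of 5 into 3 parts exist). Let N = A − (2)·I. Computing rank(N^1) = 2, rank(N^2) = 1, rank(N^3) = 0; the number of blocks of size ≥ j is rank(N^{j−1}) − rank(N^j), giving [3, 1, 1]. So we have 1 block(s) of size 3, 2 block(s) of size 1 → block sizes [3, 1, 1]

Assembling the blocks gives a Jordan form
J =
  [2, 1, 0, 0, 0]
  [0, 2, 1, 0, 0]
  [0, 0, 2, 0, 0]
  [0, 0, 0, 2, 0]
  [0, 0, 0, 0, 2]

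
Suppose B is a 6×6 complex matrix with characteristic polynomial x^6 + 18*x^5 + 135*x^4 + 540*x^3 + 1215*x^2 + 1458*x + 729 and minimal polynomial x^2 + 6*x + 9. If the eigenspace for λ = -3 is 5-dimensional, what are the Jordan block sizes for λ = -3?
Block sizes for λ = -3: [2, 1, 1, 1, 1]

Step 1 — from the characteristic polynomial, algebraic multiplicity of λ = -3 is 6. From dim ker(B − (-3)·I) = 5, there are exactly 5 Jordan blocks for λ = -3.
Step 2 — from the minimal polynomial, the factor (x + 3)^2 tells us the largest block for λ = -3 has size 2.
Step 3 — with total size 6, 5 blocks, and largest block 2, the block sizes (in nonincreasing order) are [2, 1, 1, 1, 1].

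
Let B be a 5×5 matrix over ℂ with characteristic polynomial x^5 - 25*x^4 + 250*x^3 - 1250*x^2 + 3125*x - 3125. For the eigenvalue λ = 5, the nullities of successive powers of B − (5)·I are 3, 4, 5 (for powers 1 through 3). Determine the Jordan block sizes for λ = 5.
Block sizes for λ = 5: [3, 1, 1]

From the dimensions of kernels of powers, the number of Jordan blocks of size at least j is d_j − d_{j−1} where d_j = dim ker(N^j) (with d_0 = 0). Computing the differences gives [3, 1, 1].
The number of blocks of size exactly k is (#blocks of size ≥ k) − (#blocks of size ≥ k + 1), so the partition is: 2 block(s) of size 1, 1 block(s) of size 3.
In nonincreasing order the block sizes are [3, 1, 1].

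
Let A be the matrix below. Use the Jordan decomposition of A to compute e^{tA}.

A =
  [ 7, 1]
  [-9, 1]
e^{tA} =
  [3*t*exp(4*t) + exp(4*t), t*exp(4*t)]
  [-9*t*exp(4*t), -3*t*exp(4*t) + exp(4*t)]

Strategy: write A = P · J · P⁻¹ where J is a Jordan canonical form, so e^{tA} = P · e^{tJ} · P⁻¹, and e^{tJ} can be computed block-by-block.

A has Jordan form
J =
  [4, 1]
  [0, 4]
(up to reordering of blocks).

Per-block formulas:
  For a 2×2 Jordan block J_2(4): exp(t · J_2(4)) = e^(4t)·(I + t·N), where N is the 2×2 nilpotent shift.

After assembling e^{tJ} and conjugating by P, we get:

e^{tA} =
  [3*t*exp(4*t) + exp(4*t), t*exp(4*t)]
  [-9*t*exp(4*t), -3*t*exp(4*t) + exp(4*t)]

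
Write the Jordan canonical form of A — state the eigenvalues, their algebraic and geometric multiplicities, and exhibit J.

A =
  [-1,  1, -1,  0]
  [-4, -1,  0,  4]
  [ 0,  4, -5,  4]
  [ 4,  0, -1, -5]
J_2(-3) ⊕ J_2(-3)

The characteristic polynomial is
  det(x·I − A) = x^4 + 12*x^3 + 54*x^2 + 108*x + 81 = (x + 3)^4

Eigenvalues and multiplicities (the geometric multiplicity of λ is n − rank(A − λI), which equals the number of Jordan blocks for λ):
  λ = -3: algebraic multiplicity = 4, geometric multiplicity = 2

Determining the block sizes for each eigenvalue:
  λ = -3: with am = 4 and gm = 2, the partition is not yet determined (e.g. several partitions of 4 into 2 parts exist). Let N = A − (-3)·I. Computing rank(N^1) = 2, rank(N^2) = 0; the number of blocks of size ≥ j is rank(N^{j−1}) − rank(N^j), giving [2, 2]. So we have 2 block(s) of size 2 → block sizes [2, 2]

Assembling the blocks gives a Jordan form
J =
  [-3,  1,  0,  0]
  [ 0, -3,  0,  0]
  [ 0,  0, -3,  1]
  [ 0,  0,  0, -3]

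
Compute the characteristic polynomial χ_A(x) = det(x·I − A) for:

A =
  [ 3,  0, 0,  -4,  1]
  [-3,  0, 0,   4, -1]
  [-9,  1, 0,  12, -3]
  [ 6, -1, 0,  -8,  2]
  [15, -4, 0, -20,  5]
x^5

Expanding det(x·I − A) (e.g. by cofactor expansion or by noting that A is similar to its Jordan form J, which has the same characteristic polynomial as A) gives
  χ_A(x) = x^5
which factors as x^5. The eigenvalues (with algebraic multiplicities) are λ = 0 with multiplicity 5.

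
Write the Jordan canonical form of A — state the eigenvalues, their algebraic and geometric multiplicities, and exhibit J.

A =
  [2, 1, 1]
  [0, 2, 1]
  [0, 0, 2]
J_3(2)

The characteristic polynomial is
  det(x·I − A) = x^3 - 6*x^2 + 12*x - 8 = (x - 2)^3

Eigenvalues and multiplicities (the geometric multiplicity of λ is n − rank(A − λI), which equals the number of Jordan blocks for λ):
  λ = 2: algebraic multiplicity = 3, geometric multiplicity = 1

Determining the block sizes for each eigenvalue:
  λ = 2: one block (gm = 1), so the single block has size am = 3 → block sizes [3]

Assembling the blocks gives a Jordan form
J =
  [2, 1, 0]
  [0, 2, 1]
  [0, 0, 2]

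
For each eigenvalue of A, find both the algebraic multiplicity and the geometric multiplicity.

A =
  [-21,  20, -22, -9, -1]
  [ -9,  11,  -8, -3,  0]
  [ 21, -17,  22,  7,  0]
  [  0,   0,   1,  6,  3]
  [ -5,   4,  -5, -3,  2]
λ = 4: alg = 5, geom = 2

Step 1 — factor the characteristic polynomial to read off the algebraic multiplicities:
  χ_A(x) = (x - 4)^5

Step 2 — compute geometric multiplicities via the rank-nullity identity g(λ) = n − rank(A − λI):
  rank(A − (4)·I) = 3, so dim ker(A − (4)·I) = n − 3 = 2

Summary:
  λ = 4: algebraic multiplicity = 5, geometric multiplicity = 2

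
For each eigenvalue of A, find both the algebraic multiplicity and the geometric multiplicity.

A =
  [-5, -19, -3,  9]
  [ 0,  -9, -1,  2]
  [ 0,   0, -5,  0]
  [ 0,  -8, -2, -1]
λ = -5: alg = 4, geom = 2

Step 1 — factor the characteristic polynomial to read off the algebraic multiplicities:
  χ_A(x) = (x + 5)^4

Step 2 — compute geometric multiplicities via the rank-nullity identity g(λ) = n − rank(A − λI):
  rank(A − (-5)·I) = 2, so dim ker(A − (-5)·I) = n − 2 = 2

Summary:
  λ = -5: algebraic multiplicity = 4, geometric multiplicity = 2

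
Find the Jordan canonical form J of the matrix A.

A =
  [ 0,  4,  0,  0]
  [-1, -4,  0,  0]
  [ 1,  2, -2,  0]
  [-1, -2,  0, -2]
J_2(-2) ⊕ J_1(-2) ⊕ J_1(-2)

The characteristic polynomial is
  det(x·I − A) = x^4 + 8*x^3 + 24*x^2 + 32*x + 16 = (x + 2)^4

Eigenvalues and multiplicities (the geometric multiplicity of λ is n − rank(A − λI), which equals the number of Jordan blocks for λ):
  λ = -2: algebraic multiplicity = 4, geometric multiplicity = 3

Determining the block sizes for each eigenvalue:
  λ = -2: 3 blocks summing to 4 forces exactly one block of size 2 and the rest size 1 → block sizes [2, 1, 1]

Assembling the blocks gives a Jordan form
J =
  [-2,  1,  0,  0]
  [ 0, -2,  0,  0]
  [ 0,  0, -2,  0]
  [ 0,  0,  0, -2]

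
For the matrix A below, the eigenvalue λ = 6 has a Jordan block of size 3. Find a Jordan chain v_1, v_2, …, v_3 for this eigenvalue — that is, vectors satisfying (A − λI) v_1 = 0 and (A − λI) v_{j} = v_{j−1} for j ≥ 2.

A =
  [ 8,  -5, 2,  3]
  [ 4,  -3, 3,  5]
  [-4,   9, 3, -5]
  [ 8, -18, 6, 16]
A Jordan chain for λ = 6 of length 3:
v_1 = (-1, -2, 2, -4)ᵀ
v_2 = (-5, -9, 9, -18)ᵀ
v_3 = (0, 1, 0, 0)ᵀ

Let N = A − (6)·I. We want v_3 with N^3 v_3 = 0 but N^2 v_3 ≠ 0; then v_{j-1} := N · v_j for j = 3, …, 2.

Pick v_3 = (0, 1, 0, 0)ᵀ.
Then v_2 = N · v_3 = (-5, -9, 9, -18)ᵀ.
Then v_1 = N · v_2 = (-1, -2, 2, -4)ᵀ.

Sanity check: (A − (6)·I) v_1 = (0, 0, 0, 0)ᵀ = 0. ✓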